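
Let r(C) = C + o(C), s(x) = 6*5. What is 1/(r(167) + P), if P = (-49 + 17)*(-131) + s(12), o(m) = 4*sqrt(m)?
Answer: 4389/19260649 - 4*sqrt(167)/19260649 ≈ 0.00022519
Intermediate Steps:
s(x) = 30
r(C) = C + 4*sqrt(C)
P = 4222 (P = (-49 + 17)*(-131) + 30 = -32*(-131) + 30 = 4192 + 30 = 4222)
1/(r(167) + P) = 1/((167 + 4*sqrt(167)) + 4222) = 1/(4389 + 4*sqrt(167))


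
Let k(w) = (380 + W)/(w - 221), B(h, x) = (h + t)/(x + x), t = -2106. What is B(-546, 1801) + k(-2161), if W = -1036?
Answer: -988538/2144991 ≈ -0.46086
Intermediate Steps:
B(h, x) = (-2106 + h)/(2*x) (B(h, x) = (h - 2106)/(x + x) = (-2106 + h)/((2*x)) = (-2106 + h)*(1/(2*x)) = (-2106 + h)/(2*x))
k(w) = -656/(-221 + w) (k(w) = (380 - 1036)/(w - 221) = -656/(-221 + w))
B(-546, 1801) + k(-2161) = (½)*(-2106 - 546)/1801 - 656/(-221 - 2161) = (½)*(1/1801)*(-2652) - 656/(-2382) = -1326/1801 - 656*(-1/2382) = -1326/1801 + 328/1191 = -988538/2144991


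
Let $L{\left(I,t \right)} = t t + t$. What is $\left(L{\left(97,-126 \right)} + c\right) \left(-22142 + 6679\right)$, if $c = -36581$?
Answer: $322109753$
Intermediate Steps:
$L{\left(I,t \right)} = t + t^{2}$ ($L{\left(I,t \right)} = t^{2} + t = t + t^{2}$)
$\left(L{\left(97,-126 \right)} + c\right) \left(-22142 + 6679\right) = \left(- 126 \left(1 - 126\right) - 36581\right) \left(-22142 + 6679\right) = \left(\left(-126\right) \left(-125\right) - 36581\right) \left(-15463\right) = \left(15750 - 36581\right) \left(-15463\right) = \left(-20831\right) \left(-15463\right) = 322109753$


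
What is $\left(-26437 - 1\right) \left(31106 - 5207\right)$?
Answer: $-684717762$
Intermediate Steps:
$\left(-26437 - 1\right) \left(31106 - 5207\right) = \left(-26438\right) 25899 = -684717762$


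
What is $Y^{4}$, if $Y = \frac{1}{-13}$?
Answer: $\frac{1}{28561} \approx 3.5013 \cdot 10^{-5}$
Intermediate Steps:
$Y = - \frac{1}{13} \approx -0.076923$
$Y^{4} = \left(- \frac{1}{13}\right)^{4} = \frac{1}{28561}$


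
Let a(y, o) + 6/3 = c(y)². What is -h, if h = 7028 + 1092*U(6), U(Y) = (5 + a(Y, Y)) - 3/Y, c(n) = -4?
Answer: -27230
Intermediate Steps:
a(y, o) = 14 (a(y, o) = -2 + (-4)² = -2 + 16 = 14)
U(Y) = 19 - 3/Y (U(Y) = (5 + 14) - 3/Y = 19 - 3/Y)
h = 27230 (h = 7028 + 1092*(19 - 3/6) = 7028 + 1092*(19 - 3*⅙) = 7028 + 1092*(19 - ½) = 7028 + 1092*(37/2) = 7028 + 20202 = 27230)
-h = -1*27230 = -27230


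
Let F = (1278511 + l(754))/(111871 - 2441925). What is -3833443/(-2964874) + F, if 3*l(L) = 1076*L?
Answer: 3254775346057/5181237392397 ≈ 0.62819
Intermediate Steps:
l(L) = 1076*L/3 (l(L) = (1076*L)/3 = 1076*L/3)
F = -4646837/6990162 (F = (1278511 + (1076/3)*754)/(111871 - 2441925) = (1278511 + 811304/3)/(-2330054) = (4646837/3)*(-1/2330054) = -4646837/6990162 ≈ -0.66477)
-3833443/(-2964874) + F = -3833443/(-2964874) - 4646837/6990162 = -3833443*(-1/2964874) - 4646837/6990162 = 3833443/2964874 - 4646837/6990162 = 3254775346057/5181237392397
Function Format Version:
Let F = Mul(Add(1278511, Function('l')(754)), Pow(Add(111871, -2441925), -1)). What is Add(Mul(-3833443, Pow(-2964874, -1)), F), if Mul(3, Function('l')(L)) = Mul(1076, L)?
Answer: Rational(3254775346057, 5181237392397) ≈ 0.62819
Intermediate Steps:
Function('l')(L) = Mul(Rational(1076, 3), L) (Function('l')(L) = Mul(Rational(1, 3), Mul(1076, L)) = Mul(Rational(1076, 3), L))
F = Rational(-4646837, 6990162) (F = Mul(Add(1278511, Mul(Rational(1076, 3), 754)), Pow(Add(111871, -2441925), -1)) = Mul(Add(1278511, Rational(811304, 3)), Pow(-2330054, -1)) = Mul(Rational(4646837, 3), Rational(-1, 2330054)) = Rational(-4646837, 6990162) ≈ -0.66477)
Add(Mul(-3833443, Pow(-2964874, -1)), F) = Add(Mul(-3833443, Pow(-2964874, -1)), Rational(-4646837, 6990162)) = Add(Mul(-3833443, Rational(-1, 2964874)), Rational(-4646837, 6990162)) = Add(Rational(3833443, 2964874), Rational(-4646837, 6990162)) = Rational(3254775346057, 5181237392397)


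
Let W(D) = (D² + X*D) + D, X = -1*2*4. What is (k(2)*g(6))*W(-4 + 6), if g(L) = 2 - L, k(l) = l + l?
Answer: 160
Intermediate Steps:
X = -8 (X = -2*4 = -8)
k(l) = 2*l
W(D) = D² - 7*D (W(D) = (D² - 8*D) + D = D² - 7*D)
(k(2)*g(6))*W(-4 + 6) = ((2*2)*(2 - 1*6))*((-4 + 6)*(-7 + (-4 + 6))) = (4*(2 - 6))*(2*(-7 + 2)) = (4*(-4))*(2*(-5)) = -16*(-10) = 160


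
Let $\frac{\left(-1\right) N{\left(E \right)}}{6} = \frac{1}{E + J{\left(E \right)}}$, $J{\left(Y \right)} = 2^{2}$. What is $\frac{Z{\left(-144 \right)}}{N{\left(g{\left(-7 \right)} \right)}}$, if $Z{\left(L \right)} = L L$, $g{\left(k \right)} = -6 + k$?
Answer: $31104$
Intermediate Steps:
$J{\left(Y \right)} = 4$
$N{\left(E \right)} = - \frac{6}{4 + E}$ ($N{\left(E \right)} = - \frac{6}{E + 4} = - \frac{6}{4 + E}$)
$Z{\left(L \right)} = L^{2}$
$\frac{Z{\left(-144 \right)}}{N{\left(g{\left(-7 \right)} \right)}} = \frac{\left(-144\right)^{2}}{\left(-6\right) \frac{1}{4 - 13}} = \frac{20736}{\left(-6\right) \frac{1}{4 - 13}} = \frac{20736}{\left(-6\right) \frac{1}{-9}} = \frac{20736}{\left(-6\right) \left(- \frac{1}{9}\right)} = \frac{20736}{\frac{2}{3}} = 20736 \cdot \frac{3}{2} = 31104$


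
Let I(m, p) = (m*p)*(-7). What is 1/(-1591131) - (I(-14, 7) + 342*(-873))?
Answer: 473966102279/1591131 ≈ 2.9788e+5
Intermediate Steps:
I(m, p) = -7*m*p
1/(-1591131) - (I(-14, 7) + 342*(-873)) = 1/(-1591131) - (-7*(-14)*7 + 342*(-873)) = -1/1591131 - (686 - 298566) = -1/1591131 - 1*(-297880) = -1/1591131 + 297880 = 473966102279/1591131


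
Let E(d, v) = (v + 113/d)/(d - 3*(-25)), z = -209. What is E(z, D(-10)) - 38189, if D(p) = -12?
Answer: -1069518513/28006 ≈ -38189.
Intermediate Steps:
E(d, v) = (v + 113/d)/(75 + d) (E(d, v) = (v + 113/d)/(d + 75) = (v + 113/d)/(75 + d))
E(z, D(-10)) - 38189 = (113 - 209*(-12))/((-209)*(75 - 209)) - 38189 = -1/209*(113 + 2508)/(-134) - 38189 = -1/209*(-1/134)*2621 - 38189 = 2621/28006 - 38189 = -1069518513/28006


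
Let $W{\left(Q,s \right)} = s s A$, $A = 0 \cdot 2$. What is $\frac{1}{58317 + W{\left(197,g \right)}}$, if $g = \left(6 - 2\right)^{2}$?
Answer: $\frac{1}{58317} \approx 1.7148 \cdot 10^{-5}$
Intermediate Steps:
$A = 0$
$g = 16$ ($g = 4^{2} = 16$)
$W{\left(Q,s \right)} = 0$ ($W{\left(Q,s \right)} = s s 0 = s^{2} \cdot 0 = 0$)
$\frac{1}{58317 + W{\left(197,g \right)}} = \frac{1}{58317 + 0} = \frac{1}{58317}$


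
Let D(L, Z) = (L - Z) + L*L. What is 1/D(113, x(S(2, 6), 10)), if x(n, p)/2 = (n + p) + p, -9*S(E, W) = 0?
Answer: 1/12842 ≈ 7.7870e-5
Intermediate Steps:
S(E, W) = 0 (S(E, W) = -⅑*0 = 0)
x(n, p) = 2*n + 4*p (x(n, p) = 2*((n + p) + p) = 2*(n + 2*p) = 2*n + 4*p)
D(L, Z) = L + L² - Z (D(L, Z) = (L - Z) + L² = L + L² - Z)
1/D(113, x(S(2, 6), 10)) = 1/(113 + 113² - (2*0 + 4*10)) = 1/(113 + 12769 - (0 + 40)) = 1/(113 + 12769 - 1*40) = 1/(113 + 12769 - 40) = 1/12842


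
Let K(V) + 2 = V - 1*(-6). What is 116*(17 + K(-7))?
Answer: 1624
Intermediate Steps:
K(V) = 4 + V (K(V) = -2 + (V - 1*(-6)) = -2 + (V + 6) = -2 + (6 + V) = 4 + V)
116*(17 + K(-7)) = 116*(17 + (4 - 7)) = 116*(17 - 3) = 116*14 = 1624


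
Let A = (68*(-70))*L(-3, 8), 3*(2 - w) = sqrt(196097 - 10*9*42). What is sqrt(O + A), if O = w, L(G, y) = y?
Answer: sqrt(-342702 - 3*sqrt(192317))/3 ≈ 195.51*I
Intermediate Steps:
w = 2 - sqrt(192317)/3 (w = 2 - sqrt(196097 - 10*9*42)/3 = 2 - sqrt(196097 - 90*42)/3 = 2 - sqrt(196097 - 3780)/3 = 2 - sqrt(192317)/3 ≈ -144.18)
O = 2 - sqrt(192317)/3 ≈ -144.18
A = -38080 (A = (68*(-70))*8 = -4760*8 = -38080)
sqrt(O + A) = sqrt((2 - sqrt(192317)/3) - 38080) = sqrt(-38078 - sqrt(192317)/3)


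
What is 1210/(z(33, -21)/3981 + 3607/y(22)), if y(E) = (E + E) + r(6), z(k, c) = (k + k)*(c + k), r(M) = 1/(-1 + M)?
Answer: 354853070/23990789 ≈ 14.791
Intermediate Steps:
z(k, c) = 2*k*(c + k) (z(k, c) = (2*k)*(c + k) = 2*k*(c + k))
y(E) = ⅕ + 2*E (y(E) = (E + E) + 1/(-1 + 6) = 2*E + 1/5 = 2*E + ⅕ = ⅕ + 2*E)
1210/(z(33, -21)/3981 + 3607/y(22)) = 1210/((2*33*(-21 + 33))/3981 + 3607/(⅕ + 2*22)) = 1210/((2*33*12)*(1/3981) + 3607/(⅕ + 44)) = 1210/(792*(1/3981) + 3607/(221/5)) = 1210/(264/1327 + 3607*(5/221)) = 1210/(264/1327 + 18035/221) = 1210/(23990789/293267) = 1210*(293267/23990789) = 354853070/23990789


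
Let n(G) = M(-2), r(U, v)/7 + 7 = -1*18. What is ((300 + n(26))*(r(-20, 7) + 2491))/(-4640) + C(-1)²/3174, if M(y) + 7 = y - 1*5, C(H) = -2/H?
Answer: -131397679/920460 ≈ -142.75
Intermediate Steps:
r(U, v) = -175 (r(U, v) = -49 + 7*(-1*18) = -49 + 7*(-18) = -49 - 126 = -175)
M(y) = -12 + y (M(y) = -7 + (y - 1*5) = -7 + (y - 5) = -7 + (-5 + y) = -12 + y)
n(G) = -14 (n(G) = -12 - 2 = -14)
((300 + n(26))*(r(-20, 7) + 2491))/(-4640) + C(-1)²/3174 = ((300 - 14)*(-175 + 2491))/(-4640) + (-2/(-1))²/3174 = (286*2316)*(-1/4640) + (-2*(-1))²*(1/3174) = 662376*(-1/4640) + 2²*(1/3174) = -82797/580 + 4*(1/3174) = -82797/580 + 2/1587 = -131397679/920460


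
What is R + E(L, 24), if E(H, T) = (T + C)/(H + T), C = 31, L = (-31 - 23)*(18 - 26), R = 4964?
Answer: 2263639/456 ≈ 4964.1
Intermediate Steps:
L = 432 (L = -54*(-8) = 432)
E(H, T) = (31 + T)/(H + T) (E(H, T) = (T + 31)/(H + T) = (31 + T)/(H + T))
R + E(L, 24) = 4964 + (31 + 24)/(432 + 24) = 4964 + 55/456 = 2263639/456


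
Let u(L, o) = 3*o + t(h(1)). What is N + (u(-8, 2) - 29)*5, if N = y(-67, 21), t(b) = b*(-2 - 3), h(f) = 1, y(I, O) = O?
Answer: -119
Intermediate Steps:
t(b) = -5*b (t(b) = b*(-5) = -5*b)
u(L, o) = -5 + 3*o (u(L, o) = 3*o - 5*1 = 3*o - 5 = -5 + 3*o)
N = 21
N + (u(-8, 2) - 29)*5 = 21 + ((-5 + 3*2) - 29)*5 = 21 + ((-5 + 6) - 29)*5 = 21 + (1 - 29)*5 = 21 - 28*5 = 21 - 140 = -119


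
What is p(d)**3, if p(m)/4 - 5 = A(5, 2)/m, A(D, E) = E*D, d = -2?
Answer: 0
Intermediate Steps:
A(D, E) = D*E
p(m) = 20 + 40/m (p(m) = 20 + 4*((5*2)/m) = 20 + 4*(10/m) = 20 + 40/m)
p(d)**3 = (20 + 40/(-2))**3 = (20 + 40*(-1/2))**3 = (20 - 20)**3 = 0**3 = 0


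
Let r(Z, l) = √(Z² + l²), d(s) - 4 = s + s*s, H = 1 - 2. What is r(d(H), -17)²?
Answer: 305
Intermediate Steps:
H = -1
d(s) = 4 + s + s² (d(s) = 4 + (s + s*s) = 4 + (s + s²) = 4 + s + s²)
r(d(H), -17)² = (√((4 - 1 + (-1)²)² + (-17)²))² = (√((4 - 1 + 1)² + 289))² = (√(4² + 289))² = (√(16 + 289))² = (√305)² = 305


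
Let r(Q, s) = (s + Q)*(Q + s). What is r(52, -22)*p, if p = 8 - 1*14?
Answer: -5400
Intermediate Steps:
r(Q, s) = (Q + s)² (r(Q, s) = (Q + s)*(Q + s) = (Q + s)²)
p = -6 (p = 8 - 14 = -6)
r(52, -22)*p = (52 - 22)²*(-6) = 30²*(-6) = 900*(-6) = -5400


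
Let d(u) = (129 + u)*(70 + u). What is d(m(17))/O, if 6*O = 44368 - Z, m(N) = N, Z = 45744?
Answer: -19053/344 ≈ -55.387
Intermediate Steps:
d(u) = (70 + u)*(129 + u)
O = -688/3 (O = (44368 - 1*45744)/6 = (44368 - 45744)/6 = (⅙)*(-1376) = -688/3 ≈ -229.33)
d(m(17))/O = (9030 + 17² + 199*17)/(-688/3) = (9030 + 289 + 3383)*(-3/688) = 12702*(-3/688) = -19053/344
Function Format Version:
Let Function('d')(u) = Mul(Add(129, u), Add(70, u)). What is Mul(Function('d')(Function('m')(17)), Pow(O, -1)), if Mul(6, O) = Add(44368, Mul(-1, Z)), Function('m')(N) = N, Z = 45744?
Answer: Rational(-19053, 344) ≈ -55.387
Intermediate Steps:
Function('d')(u) = Mul(Add(70, u), Add(129, u))
O = Rational(-688, 3) (O = Mul(Rational(1, 6), Add(44368, Mul(-1, 45744))) = Mul(Rational(1, 6), Add(44368, -45744)) = Mul(Rational(1, 6), -1376) = Rational(-688, 3) ≈ -229.33)
Mul(Function('d')(Function('m')(17)), Pow(O, -1)) = Mul(Add(9030, Pow(17, 2), Mul(199, 17)), Pow(Rational(-688, 3), -1)) = Mul(Add(9030, 289, 3383), Rational(-3, 688)) = Mul(12702, Rational(-3, 688)) = Rational(-19053, 344)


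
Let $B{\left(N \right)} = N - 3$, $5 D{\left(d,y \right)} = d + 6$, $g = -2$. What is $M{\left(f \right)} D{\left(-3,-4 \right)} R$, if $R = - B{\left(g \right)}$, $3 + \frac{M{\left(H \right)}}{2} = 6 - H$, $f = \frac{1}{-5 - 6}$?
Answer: $\frac{204}{11} \approx 18.545$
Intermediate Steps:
$D{\left(d,y \right)} = \frac{6}{5} + \frac{d}{5}$ ($D{\left(d,y \right)} = \frac{d + 6}{5} = \frac{6 + d}{5} = \frac{6}{5} + \frac{d}{5}$)
$f = - \frac{1}{11}$ ($f = \frac{1}{-11} = - \frac{1}{11} \approx -0.090909$)
$B{\left(N \right)} = -3 + N$
$M{\left(H \right)} = 6 - 2 H$ ($M{\left(H \right)} = -6 + 2 \left(6 - H\right) = -6 - \left(-12 + 2 H\right) = 6 - 2 H$)
$R = 5$ ($R = - (-3 - 2) = \left(-1\right) \left(-5\right) = 5$)
$M{\left(f \right)} D{\left(-3,-4 \right)} R = \left(6 - - \frac{2}{11}\right) \left(\frac{6}{5} + \frac{1}{5} \left(-3\right)\right) 5 = \left(6 + \frac{2}{11}\right) \left(\frac{6}{5} - \frac{3}{5}\right) 5 = \frac{68}{11} \cdot \frac{3}{5} \cdot 5 = \frac{204}{55} \cdot 5 = \frac{204}{11}$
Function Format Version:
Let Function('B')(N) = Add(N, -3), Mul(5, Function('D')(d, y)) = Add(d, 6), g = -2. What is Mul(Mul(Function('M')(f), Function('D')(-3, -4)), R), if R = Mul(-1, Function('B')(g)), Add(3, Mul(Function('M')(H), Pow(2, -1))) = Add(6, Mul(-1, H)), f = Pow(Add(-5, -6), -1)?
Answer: Rational(204, 11) ≈ 18.545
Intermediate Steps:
Function('D')(d, y) = Add(Rational(6, 5), Mul(Rational(1, 5), d)) (Function('D')(d, y) = Mul(Rational(1, 5), Add(d, 6)) = Mul(Rational(1, 5), Add(6, d)) = Add(Rational(6, 5), Mul(Rational(1, 5), d)))
f = Rational(-1, 11) (f = Pow(-11, -1) = Rational(-1, 11) ≈ -0.090909)
Function('B')(N) = Add(-3, N)
Function('M')(H) = Add(6, Mul(-2, H)) (Function('M')(H) = Add(-6, Mul(2, Add(6, Mul(-1, H)))) = Add(-6, Add(12, Mul(-2, H))) = Add(6, Mul(-2, H)))
R = 5 (R = Mul(-1, Add(-3, -2)) = Mul(-1, -5) = 5)
Mul(Mul(Function('M')(f), Function('D')(-3, -4)), R) = Mul(Mul(Add(6, Mul(-2, Rational(-1, 11))), Add(Rational(6, 5), Mul(Rational(1, 5), -3))), 5) = Mul(Mul(Add(6, Rational(2, 11)), Add(Rational(6, 5), Rational(-3, 5))), 5) = Mul(Mul(Rational(68, 11), Rational(3, 5)), 5) = Mul(Rational(204, 55), 5) = Rational(204, 11)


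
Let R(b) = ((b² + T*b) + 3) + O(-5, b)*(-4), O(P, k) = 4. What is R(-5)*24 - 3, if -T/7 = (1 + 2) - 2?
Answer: 1125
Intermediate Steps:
T = -7 (T = -7*((1 + 2) - 2) = -7*(3 - 2) = -7*1 = -7)
R(b) = -13 + b² - 7*b (R(b) = ((b² - 7*b) + 3) + 4*(-4) = (3 + b² - 7*b) - 16 = -13 + b² - 7*b)
R(-5)*24 - 3 = (-13 + (-5)² - 7*(-5))*24 - 3 = (-13 + 25 + 35)*24 - 3 = 47*24 - 3 = 1128 - 3 = 1125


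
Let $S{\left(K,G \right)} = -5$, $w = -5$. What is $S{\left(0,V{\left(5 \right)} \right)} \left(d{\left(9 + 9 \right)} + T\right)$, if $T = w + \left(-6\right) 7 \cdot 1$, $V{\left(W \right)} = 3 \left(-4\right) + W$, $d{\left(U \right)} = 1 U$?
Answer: $145$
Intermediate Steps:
$d{\left(U \right)} = U$
$V{\left(W \right)} = -12 + W$
$T = -47$ ($T = -5 + \left(-6\right) 7 \cdot 1 = -5 - 42 = -47$)
$S{\left(0,V{\left(5 \right)} \right)} \left(d{\left(9 + 9 \right)} + T\right) = - 5 \left(\left(9 + 9\right) - 47\right) = - 5 \left(18 - 47\right) = \left(-5\right) \left(-29\right) = 145$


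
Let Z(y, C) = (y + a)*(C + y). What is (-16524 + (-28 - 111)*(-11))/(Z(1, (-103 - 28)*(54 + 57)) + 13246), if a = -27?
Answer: -14995/391286 ≈ -0.038322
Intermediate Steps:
Z(y, C) = (-27 + y)*(C + y) (Z(y, C) = (y - 27)*(C + y) = (-27 + y)*(C + y))
(-16524 + (-28 - 111)*(-11))/(Z(1, (-103 - 28)*(54 + 57)) + 13246) = (-16524 + (-28 - 111)*(-11))/((1² - 27*(-103 - 28)*(54 + 57) - 27*1 + ((-103 - 28)*(54 + 57))*1) + 13246) = (-16524 - 139*(-11))/((1 - (-3537)*111 - 27 - 131*111*1) + 13246) = (-16524 + 1529)/((1 - 27*(-14541) - 27 - 14541*1) + 13246) = -14995/((1 + 392607 - 27 - 14541) + 13246) = -14995/(378040 + 13246) = -14995/391286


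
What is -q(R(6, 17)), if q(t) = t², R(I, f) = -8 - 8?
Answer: -256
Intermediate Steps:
R(I, f) = -16
-q(R(6, 17)) = -1*(-16)² = -1*256 = -256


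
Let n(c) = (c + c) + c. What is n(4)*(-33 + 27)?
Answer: -72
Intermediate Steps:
n(c) = 3*c (n(c) = 2*c + c = 3*c)
n(4)*(-33 + 27) = (3*4)*(-33 + 27) = 12*(-6) = -72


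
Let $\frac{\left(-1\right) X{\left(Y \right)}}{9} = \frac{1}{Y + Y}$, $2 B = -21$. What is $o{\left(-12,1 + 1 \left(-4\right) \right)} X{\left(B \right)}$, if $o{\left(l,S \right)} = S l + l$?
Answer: $\frac{72}{7} \approx 10.286$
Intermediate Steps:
$B = - \frac{21}{2}$ ($B = \frac{1}{2} \left(-21\right) = - \frac{21}{2} \approx -10.5$)
$o{\left(l,S \right)} = l + S l$
$X{\left(Y \right)} = - \frac{9}{2 Y}$ ($X{\left(Y \right)} = - \frac{9}{Y + Y} = - \frac{9}{2 Y}$)
$o{\left(-12,1 + 1 \left(-4\right) \right)} X{\left(B \right)} = - 12 \left(1 + \left(1 + 1 \left(-4\right)\right)\right) \left(- \frac{9}{2 \left(- \frac{21}{2}\right)}\right) = - 12 \left(1 + \left(1 - 4\right)\right) \left(\left(- \frac{9}{2}\right) \left(- \frac{2}{21}\right)\right) = - 12 \left(1 - 3\right) \frac{3}{7} = \left(-12\right) \left(-2\right) \frac{3}{7} = 24 \cdot \frac{3}{7} = \frac{72}{7}$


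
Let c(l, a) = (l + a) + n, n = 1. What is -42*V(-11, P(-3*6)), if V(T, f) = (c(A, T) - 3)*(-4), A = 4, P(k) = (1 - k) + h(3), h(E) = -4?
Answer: -1512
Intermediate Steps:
P(k) = -3 - k (P(k) = (1 - k) - 4 = -3 - k)
c(l, a) = 1 + a + l (c(l, a) = (l + a) + 1 = (a + l) + 1 = 1 + a + l)
V(T, f) = -8 - 4*T (V(T, f) = ((1 + T + 4) - 3)*(-4) = ((5 + T) - 3)*(-4) = (2 + T)*(-4) = -8 - 4*T)
-42*V(-11, P(-3*6)) = -42*(-8 - 4*(-11)) = -42*(-8 + 44) = -42*36 = -1512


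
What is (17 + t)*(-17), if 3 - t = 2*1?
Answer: -306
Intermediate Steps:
t = 1 (t = 3 - 2 = 1)
(17 + t)*(-17) = (17 + 1)*(-17) = 18*(-17) = -306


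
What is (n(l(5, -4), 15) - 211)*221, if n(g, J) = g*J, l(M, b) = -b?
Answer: -33371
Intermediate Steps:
n(g, J) = J*g
(n(l(5, -4), 15) - 211)*221 = (15*(-1*(-4)) - 211)*221 = (15*4 - 211)*221 = (60 - 211)*221 = -151*221 = -33371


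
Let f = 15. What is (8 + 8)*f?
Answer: 240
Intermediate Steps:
(8 + 8)*f = (8 + 8)*15 = 16*15 = 240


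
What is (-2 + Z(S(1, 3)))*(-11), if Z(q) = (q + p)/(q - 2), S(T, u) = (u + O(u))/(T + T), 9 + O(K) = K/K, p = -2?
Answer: 11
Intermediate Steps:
O(K) = -8 (O(K) = -9 + K/K = -9 + 1 = -8)
S(T, u) = (-8 + u)/(2*T) (S(T, u) = (u - 8)/(T + T) = (-8 + u)/((2*T)) = (-8 + u)*(1/(2*T)) = (-8 + u)/(2*T))
Z(q) = 1 (Z(q) = (q - 2)/(q - 2) = (-2 + q)/(-2 + q) = 1)
(-2 + Z(S(1, 3)))*(-11) = (-2 + 1)*(-11) = -1*(-11) = 11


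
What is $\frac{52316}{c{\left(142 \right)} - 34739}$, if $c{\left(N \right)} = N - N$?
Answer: $- \frac{52316}{34739} \approx -1.506$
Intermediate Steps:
$c{\left(N \right)} = 0$
$\frac{52316}{c{\left(142 \right)} - 34739} = \frac{52316}{0 - 34739} = \frac{52316}{-34739} = 52316 \left(- \frac{1}{34739}\right) = - \frac{52316}{34739}$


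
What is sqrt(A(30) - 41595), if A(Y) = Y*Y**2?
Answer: I*sqrt(14595) ≈ 120.81*I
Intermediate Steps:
A(Y) = Y**3
sqrt(A(30) - 41595) = sqrt(30**3 - 41595) = sqrt(27000 - 41595) = sqrt(-14595) = I*sqrt(14595)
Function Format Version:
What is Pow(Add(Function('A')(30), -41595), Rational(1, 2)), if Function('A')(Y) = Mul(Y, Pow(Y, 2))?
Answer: Mul(I, Pow(14595, Rational(1, 2))) ≈ Mul(120.81, I)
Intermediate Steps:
Function('A')(Y) = Pow(Y, 3)
Pow(Add(Function('A')(30), -41595), Rational(1, 2)) = Pow(Add(Pow(30, 3), -41595), Rational(1, 2)) = Pow(Add(27000, -41595), Rational(1, 2)) = Pow(-14595, Rational(1, 2)) = Mul(I, Pow(14595, Rational(1, 2)))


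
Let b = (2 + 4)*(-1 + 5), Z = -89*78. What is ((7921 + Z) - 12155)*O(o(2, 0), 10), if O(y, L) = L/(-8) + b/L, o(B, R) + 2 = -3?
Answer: -64262/5 ≈ -12852.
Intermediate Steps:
Z = -6942
b = 24 (b = 6*4 = 24)
o(B, R) = -5 (o(B, R) = -2 - 3 = -5)
O(y, L) = 24/L - L/8 (O(y, L) = L/(-8) + 24/L = L*(-1/8) + 24/L = -L/8 + 24/L = 24/L - L/8)
((7921 + Z) - 12155)*O(o(2, 0), 10) = ((7921 - 6942) - 12155)*(24/10 - 1/8*10) = (979 - 12155)*(24*(1/10) - 5/4) = -11176*(12/5 - 5/4) = -11176*23/20 = -64262/5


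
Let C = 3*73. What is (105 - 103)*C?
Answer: 438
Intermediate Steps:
C = 219
(105 - 103)*C = (105 - 103)*219 = 2*219 = 438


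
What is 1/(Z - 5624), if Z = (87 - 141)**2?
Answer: -1/2708 ≈ -0.00036928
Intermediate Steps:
Z = 2916 (Z = (-54)**2 = 2916)
1/(Z - 5624) = 1/(2916 - 5624) = 1/(-2708) = -1/2708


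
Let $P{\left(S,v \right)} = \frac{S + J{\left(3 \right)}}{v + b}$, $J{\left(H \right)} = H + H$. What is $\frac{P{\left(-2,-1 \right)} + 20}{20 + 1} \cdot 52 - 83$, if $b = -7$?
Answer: $- \frac{243}{7} \approx -34.714$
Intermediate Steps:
$J{\left(H \right)} = 2 H$
$P{\left(S,v \right)} = \frac{6 + S}{-7 + v}$ ($P{\left(S,v \right)} = \frac{S + 2 \cdot 3}{v - 7} = \frac{S + 6}{-7 + v} = \frac{6 + S}{-7 + v}$)
$\frac{P{\left(-2,-1 \right)} + 20}{20 + 1} \cdot 52 - 83 = \frac{\frac{6 - 2}{-7 - 1} + 20}{20 + 1} \cdot 52 - 83 = \frac{\frac{1}{-8} \cdot 4 + 20}{21} \cdot 52 - 83 = \left(\left(- \frac{1}{8}\right) 4 + 20\right) \frac{1}{21} \cdot 52 - 83 = \left(- \frac{1}{2} + 20\right) \frac{1}{21} \cdot 52 - 83 = \frac{39}{2} \cdot \frac{1}{21} \cdot 52 - 83 = \frac{13}{14} \cdot 52 - 83 = \frac{338}{7} - 83 = - \frac{243}{7}$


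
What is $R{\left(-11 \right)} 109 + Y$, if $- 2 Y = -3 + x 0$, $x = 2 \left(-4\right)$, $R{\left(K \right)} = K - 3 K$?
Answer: $\frac{4799}{2} \approx 2399.5$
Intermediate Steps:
$R{\left(K \right)} = - 2 K$
$x = -8$
$Y = \frac{3}{2}$ ($Y = - \frac{-3 - 0}{2} = - \frac{-3 + 0}{2} = \left(- \frac{1}{2}\right) \left(-3\right) = \frac{3}{2} \approx 1.5$)
$R{\left(-11 \right)} 109 + Y = \left(-2\right) \left(-11\right) 109 + \frac{3}{2} = 22 \cdot 109 + \frac{3}{2} = 2398 + \frac{3}{2} = \frac{4799}{2}$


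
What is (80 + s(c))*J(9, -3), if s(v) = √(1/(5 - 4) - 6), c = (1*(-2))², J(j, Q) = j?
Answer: 720 + 9*I*√5 ≈ 720.0 + 20.125*I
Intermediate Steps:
c = 4 (c = (-2)² = 4)
s(v) = I*√5 (s(v) = √(1/1 - 6) = √(1 - 6) = √(-5) = I*√5)
(80 + s(c))*J(9, -3) = (80 + I*√5)*9 = 720 + 9*I*√5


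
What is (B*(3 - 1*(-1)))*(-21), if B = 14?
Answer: -1176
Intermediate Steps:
(B*(3 - 1*(-1)))*(-21) = (14*(3 - 1*(-1)))*(-21) = (14*(3 + 1))*(-21) = (14*4)*(-21) = 56*(-21) = -1176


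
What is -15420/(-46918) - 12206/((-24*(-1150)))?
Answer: -36772277/323734200 ≈ -0.11359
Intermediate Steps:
-15420/(-46918) - 12206/((-24*(-1150))) = -15420*(-1/46918) - 12206/27600 = 7710/23459 - 12206*1/27600 = 7710/23459 - 6103/13800 = -36772277/323734200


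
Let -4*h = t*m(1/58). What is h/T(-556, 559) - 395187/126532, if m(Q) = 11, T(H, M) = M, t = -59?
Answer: -50094929/17682847 ≈ -2.8330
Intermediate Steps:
h = 649/4 (h = -(-59)*11/4 = -¼*(-649) = 649/4 ≈ 162.25)
h/T(-556, 559) - 395187/126532 = (649/4)/559 - 395187/126532 = (649/4)*(1/559) - 395187*1/126532 = 649/2236 - 395187/126532 = -50094929/17682847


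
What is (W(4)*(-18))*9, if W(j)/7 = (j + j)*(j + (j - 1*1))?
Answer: -63504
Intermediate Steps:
W(j) = 14*j*(-1 + 2*j) (W(j) = 7*((j + j)*(j + (j - 1*1))) = 7*((2*j)*(j + (j - 1))) = 7*((2*j)*(j + (-1 + j))) = 7*((2*j)*(-1 + 2*j)) = 7*(2*j*(-1 + 2*j)) = 14*j*(-1 + 2*j))
(W(4)*(-18))*9 = ((14*4*(-1 + 2*4))*(-18))*9 = ((14*4*(-1 + 8))*(-18))*9 = ((14*4*7)*(-18))*9 = (392*(-18))*9 = -7056*9 = -63504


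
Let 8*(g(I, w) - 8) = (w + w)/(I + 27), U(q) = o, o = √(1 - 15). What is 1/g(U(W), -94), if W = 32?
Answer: 3034/21687 - 94*I*√14/151809 ≈ 0.1399 - 0.0023168*I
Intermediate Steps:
o = I*√14 (o = √(-14) = I*√14 ≈ 3.7417*I)
U(q) = I*√14
g(I, w) = 8 + w/(4*(27 + I)) (g(I, w) = 8 + ((w + w)/(I + 27))/8 = 8 + ((2*w)/(27 + I))/8 = 8 + (2*w/(27 + I))/8 = 8 + w/(4*(27 + I)))
1/g(U(W), -94) = 1/((864 - 94 + 32*(I*√14))/(4*(27 + I*√14))) = 1/((864 - 94 + 32*I*√14)/(4*(27 + I*√14))) = 1/((770 + 32*I*√14)/(4*(27 + I*√14))) = 4*(27 + I*√14)/(770 + 32*I*√14)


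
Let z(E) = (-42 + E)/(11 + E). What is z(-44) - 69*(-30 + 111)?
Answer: -184351/33 ≈ -5586.4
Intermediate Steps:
z(E) = (-42 + E)/(11 + E)
z(-44) - 69*(-30 + 111) = (-42 - 44)/(11 - 44) - 69*(-30 + 111) = -86/(-33) - 69*81 = -1/33*(-86) - 1*5589 = 86/33 - 5589 = -184351/33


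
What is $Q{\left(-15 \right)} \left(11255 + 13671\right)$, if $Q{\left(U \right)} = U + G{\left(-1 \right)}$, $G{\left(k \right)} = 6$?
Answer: $-224334$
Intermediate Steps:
$Q{\left(U \right)} = 6 + U$ ($Q{\left(U \right)} = U + 6 = 6 + U$)
$Q{\left(-15 \right)} \left(11255 + 13671\right) = \left(6 - 15\right) \left(11255 + 13671\right) = \left(-9\right) 24926 = -224334$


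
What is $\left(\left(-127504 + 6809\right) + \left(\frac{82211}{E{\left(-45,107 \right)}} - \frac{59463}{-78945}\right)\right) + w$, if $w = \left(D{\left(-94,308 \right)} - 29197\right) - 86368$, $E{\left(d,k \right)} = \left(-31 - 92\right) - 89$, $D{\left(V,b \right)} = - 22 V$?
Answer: $- \frac{1308664826173}{5578780} \approx -2.3458 \cdot 10^{5}$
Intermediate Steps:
$E{\left(d,k \right)} = -212$ ($E{\left(d,k \right)} = -123 - 89 = -212$)
$w = -113497$ ($w = \left(\left(-22\right) \left(-94\right) - 29197\right) - 86368 = \left(2068 - 29197\right) - 86368 = -27129 - 86368 = -113497$)
$\left(\left(-127504 + 6809\right) + \left(\frac{82211}{E{\left(-45,107 \right)}} - \frac{59463}{-78945}\right)\right) + w = \left(\left(-127504 + 6809\right) + \left(\frac{82211}{-212} - \frac{59463}{-78945}\right)\right) - 113497 = \left(-120695 + \left(82211 \left(- \frac{1}{212}\right) - - \frac{19821}{26315}\right)\right) - 113497 = \left(-120695 + \left(- \frac{82211}{212} + \frac{19821}{26315}\right)\right) - 113497 = \left(-120695 - \frac{2159180413}{5578780}\right) - 113497 = - \frac{675490032513}{5578780} - 113497 = - \frac{1308664826173}{5578780}$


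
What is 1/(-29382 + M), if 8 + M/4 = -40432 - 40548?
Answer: -1/353334 ≈ -2.8302e-6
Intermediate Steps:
M = -323952 (M = -32 + 4*(-40432 - 40548) = -32 + 4*(-80980) = -32 - 323920 = -323952)
1/(-29382 + M) = 1/(-29382 - 323952) = 1/(-353334) = -1/353334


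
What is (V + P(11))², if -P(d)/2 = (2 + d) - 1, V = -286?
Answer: 96100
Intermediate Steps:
P(d) = -2 - 2*d (P(d) = -2*((2 + d) - 1) = -2*(1 + d) = -2 - 2*d)
(V + P(11))² = (-286 + (-2 - 2*11))² = (-286 + (-2 - 22))² = (-286 - 24)² = (-310)² = 96100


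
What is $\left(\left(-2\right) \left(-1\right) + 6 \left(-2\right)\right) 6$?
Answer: $-60$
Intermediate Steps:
$\left(\left(-2\right) \left(-1\right) + 6 \left(-2\right)\right) 6 = \left(2 - 12\right) 6 = \left(-10\right) 6 = -60$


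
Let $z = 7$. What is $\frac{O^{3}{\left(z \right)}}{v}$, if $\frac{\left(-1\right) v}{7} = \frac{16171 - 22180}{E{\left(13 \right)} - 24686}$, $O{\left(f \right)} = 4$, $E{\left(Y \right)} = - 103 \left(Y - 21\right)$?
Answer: $- \frac{509056}{14021} \approx -36.307$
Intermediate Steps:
$E{\left(Y \right)} = 2163 - 103 Y$ ($E{\left(Y \right)} = - 103 \left(-21 + Y\right) = 2163 - 103 Y$)
$v = - \frac{14021}{7954}$ ($v = - 7 \frac{16171 - 22180}{\left(2163 - 1339\right) - 24686} = - 7 \left(- \frac{6009}{\left(2163 - 1339\right) - 24686}\right) = - 7 \left(- \frac{6009}{824 - 24686}\right) = - 7 \left(- \frac{6009}{-23862}\right) = - 7 \left(\left(-6009\right) \left(- \frac{1}{23862}\right)\right) = \left(-7\right) \frac{2003}{7954} = - \frac{14021}{7954} \approx -1.7628$)
$\frac{O^{3}{\left(z \right)}}{v} = \frac{4^{3}}{- \frac{14021}{7954}} = 64 \left(- \frac{7954}{14021}\right) = - \frac{509056}{14021}$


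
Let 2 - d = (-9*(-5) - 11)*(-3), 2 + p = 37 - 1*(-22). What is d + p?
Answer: 161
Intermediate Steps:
p = 57 (p = -2 + (37 - 1*(-22)) = -2 + (37 + 22) = -2 + 59 = 57)
d = 104 (d = 2 - (-9*(-5) - 11)*(-3) = 2 - (45 - 11)*(-3) = 2 - 34*(-3) = 2 - 1*(-102) = 2 + 102 = 104)
d + p = 104 + 57 = 161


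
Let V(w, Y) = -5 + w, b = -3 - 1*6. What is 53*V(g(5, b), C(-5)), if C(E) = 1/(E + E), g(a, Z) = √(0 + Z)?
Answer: -265 + 159*I ≈ -265.0 + 159.0*I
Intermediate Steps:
b = -9 (b = -3 - 6 = -9)
g(a, Z) = √Z
C(E) = 1/(2*E)
53*V(g(5, b), C(-5)) = 53*(-5 + √(-9)) = 53*(-5 + 3*I) = -265 + 159*I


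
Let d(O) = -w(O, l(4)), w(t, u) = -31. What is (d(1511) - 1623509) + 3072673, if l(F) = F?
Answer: 1449195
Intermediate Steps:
d(O) = 31 (d(O) = -1*(-31) = 31)
(d(1511) - 1623509) + 3072673 = (31 - 1623509) + 3072673 = -1623478 + 3072673 = 1449195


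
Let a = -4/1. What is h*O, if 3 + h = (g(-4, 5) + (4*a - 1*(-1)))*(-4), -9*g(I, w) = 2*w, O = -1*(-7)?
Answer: 3871/9 ≈ 430.11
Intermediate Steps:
a = -4 (a = -4*1 = -4)
O = 7
g(I, w) = -2*w/9
h = 553/9 (h = -3 + (-2/9*5 + (4*(-4) - 1*(-1)))*(-4) = -3 + (-10/9 + (-16 + 1))*(-4) = -3 + (-10/9 - 15)*(-4) = -3 - 145/9*(-4) = -3 + 580/9 = 553/9 ≈ 61.444)
h*O = (553/9)*7 = 3871/9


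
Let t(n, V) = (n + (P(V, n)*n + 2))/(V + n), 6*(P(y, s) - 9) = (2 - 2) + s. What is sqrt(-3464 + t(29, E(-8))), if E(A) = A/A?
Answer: I*sqrt(3104635)/30 ≈ 58.733*I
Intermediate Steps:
E(A) = 1
P(y, s) = 9 + s/6 (P(y, s) = 9 + ((2 - 2) + s)/6 = 9 + (0 + s)/6 = 9 + s/6)
t(n, V) = (2 + n + n*(9 + n/6))/(V + n) (t(n, V) = (n + ((9 + n/6)*n + 2))/(V + n) = (n + (n*(9 + n/6) + 2))/(V + n) = (n + (2 + n*(9 + n/6)))/(V + n) = (2 + n + n*(9 + n/6))/(V + n))
sqrt(-3464 + t(29, E(-8))) = sqrt(-3464 + (2 + 10*29 + (1/6)*29**2)/(1 + 29)) = sqrt(-3464 + (2 + 290 + (1/6)*841)/30) = sqrt(-3464 + (2 + 290 + 841/6)/30) = sqrt(-3464 + (1/30)*(2593/6)) = sqrt(-3464 + 2593/180) = sqrt(-620927/180) = I*sqrt(3104635)/30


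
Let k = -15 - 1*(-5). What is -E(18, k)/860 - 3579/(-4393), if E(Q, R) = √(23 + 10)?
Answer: 3579/4393 - √33/860 ≈ 0.80803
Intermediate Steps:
k = -10 (k = -15 + 5 = -10)
E(Q, R) = √33
-E(18, k)/860 - 3579/(-4393) = -√33/860 - 3579/(-4393) = -√33*(1/860) - 3579*(-1/4393) = -√33/860 + 3579/4393 = 3579/4393 - √33/860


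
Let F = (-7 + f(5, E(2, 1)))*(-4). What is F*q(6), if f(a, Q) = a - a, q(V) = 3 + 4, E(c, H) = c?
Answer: 196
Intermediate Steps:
q(V) = 7
f(a, Q) = 0
F = 28 (F = (-7 + 0)*(-4) = -7*(-4) = 28)
F*q(6) = 28*7 = 196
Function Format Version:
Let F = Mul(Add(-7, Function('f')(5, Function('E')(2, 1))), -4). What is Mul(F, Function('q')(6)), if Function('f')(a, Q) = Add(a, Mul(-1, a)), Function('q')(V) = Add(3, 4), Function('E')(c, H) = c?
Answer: 196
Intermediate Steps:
Function('q')(V) = 7
Function('f')(a, Q) = 0
F = 28 (F = Mul(Add(-7, 0), -4) = Mul(-7, -4) = 28)
Mul(F, Function('q')(6)) = Mul(28, 7) = 196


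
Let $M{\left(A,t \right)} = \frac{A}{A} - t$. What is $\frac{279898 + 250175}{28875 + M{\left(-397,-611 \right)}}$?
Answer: $\frac{176691}{9829} \approx 17.977$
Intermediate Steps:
$M{\left(A,t \right)} = 1 - t$
$\frac{279898 + 250175}{28875 + M{\left(-397,-611 \right)}} = \frac{279898 + 250175}{28875 + \left(1 - -611\right)} = \frac{530073}{28875 + \left(1 + 611\right)} = \frac{530073}{28875 + 612} = \frac{530073}{29487} = 530073 \cdot \frac{1}{29487} = \frac{176691}{9829}$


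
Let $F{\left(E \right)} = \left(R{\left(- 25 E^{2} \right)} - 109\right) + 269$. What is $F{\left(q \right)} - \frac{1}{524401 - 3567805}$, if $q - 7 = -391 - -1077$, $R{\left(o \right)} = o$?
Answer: $- \frac{36539306245259}{3043404} \approx -1.2006 \cdot 10^{7}$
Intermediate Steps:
$q = 693$ ($q = 7 - -686 = 7 + \left(-391 + 1077\right) = 7 + 686 = 693$)
$F{\left(E \right)} = 160 - 25 E^{2}$ ($F{\left(E \right)} = \left(- 25 E^{2} - 109\right) + 269 = \left(-109 - 25 E^{2}\right) + 269 = 160 - 25 E^{2}$)
$F{\left(q \right)} - \frac{1}{524401 - 3567805} = \left(160 - 25 \cdot 693^{2}\right) - \frac{1}{524401 - 3567805} = \left(160 - 12006225\right) - \frac{1}{-3043404} = \left(160 - 12006225\right) - - \frac{1}{3043404} = -12006065 + \frac{1}{3043404} = - \frac{36539306245259}{3043404}$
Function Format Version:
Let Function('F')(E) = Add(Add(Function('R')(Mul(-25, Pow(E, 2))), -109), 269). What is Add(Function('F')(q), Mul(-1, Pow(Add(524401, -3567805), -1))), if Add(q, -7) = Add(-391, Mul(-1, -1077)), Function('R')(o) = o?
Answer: Rational(-36539306245259, 3043404) ≈ -1.2006e+7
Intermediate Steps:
q = 693 (q = Add(7, Add(-391, Mul(-1, -1077))) = Add(7, Add(-391, 1077)) = Add(7, 686) = 693)
Function('F')(E) = Add(160, Mul(-25, Pow(E, 2))) (Function('F')(E) = Add(Add(Mul(-25, Pow(E, 2)), -109), 269) = Add(Add(-109, Mul(-25, Pow(E, 2))), 269) = Add(160, Mul(-25, Pow(E, 2))))
Add(Function('F')(q), Mul(-1, Pow(Add(524401, -3567805), -1))) = Add(Add(160, Mul(-25, Pow(693, 2))), Mul(-1, Pow(Add(524401, -3567805), -1))) = Add(Add(160, Mul(-25, 480249)), Mul(-1, Pow(-3043404, -1))) = Add(Add(160, -12006225), Mul(-1, Rational(-1, 3043404))) = Add(-12006065, Rational(1, 3043404)) = Rational(-36539306245259, 3043404)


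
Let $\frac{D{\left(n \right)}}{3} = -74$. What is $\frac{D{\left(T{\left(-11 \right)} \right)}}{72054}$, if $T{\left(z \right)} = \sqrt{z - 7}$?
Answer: $- \frac{37}{12009} \approx -0.003081$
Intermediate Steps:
$T{\left(z \right)} = \sqrt{-7 + z}$
$D{\left(n \right)} = -222$ ($D{\left(n \right)} = 3 \left(-74\right) = -222$)
$\frac{D{\left(T{\left(-11 \right)} \right)}}{72054} = - \frac{222}{72054} = \left(-222\right) \frac{1}{72054} = - \frac{37}{12009}$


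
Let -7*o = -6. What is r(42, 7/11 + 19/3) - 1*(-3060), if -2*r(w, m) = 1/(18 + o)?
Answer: 807833/264 ≈ 3060.0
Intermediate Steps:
o = 6/7 (o = -⅐*(-6) = 6/7 ≈ 0.85714)
r(w, m) = -7/264 (r(w, m) = -1/(2*(18 + 6/7)) = -1/(2*132/7) = -½*7/132 = -7/264)
r(42, 7/11 + 19/3) - 1*(-3060) = -7/264 - 1*(-3060) = -7/264 + 3060 = 807833/264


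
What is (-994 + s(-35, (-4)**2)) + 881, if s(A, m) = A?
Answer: -148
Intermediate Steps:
(-994 + s(-35, (-4)**2)) + 881 = (-994 - 35) + 881 = -1029 + 881 = -148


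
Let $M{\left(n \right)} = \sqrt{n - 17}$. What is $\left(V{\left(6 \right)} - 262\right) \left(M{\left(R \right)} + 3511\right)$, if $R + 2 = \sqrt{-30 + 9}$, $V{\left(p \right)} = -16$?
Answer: $-976058 - 278 \sqrt{-19 + i \sqrt{21}} \approx -9.762 \cdot 10^{5} - 1220.4 i$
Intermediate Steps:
$R = -2 + i \sqrt{21}$ ($R = -2 + \sqrt{-30 + 9} = -2 + \sqrt{-21} = -2 + i \sqrt{21} \approx -2.0 + 4.5826 i$)
$M{\left(n \right)} = \sqrt{-17 + n}$
$\left(V{\left(6 \right)} - 262\right) \left(M{\left(R \right)} + 3511\right) = \left(-16 - 262\right) \left(\sqrt{-17 - \left(2 - i \sqrt{21}\right)} + 3511\right) = - 278 \left(\sqrt{-19 + i \sqrt{21}} + 3511\right) = - 278 \left(3511 + \sqrt{-19 + i \sqrt{21}}\right) = -976058 - 278 \sqrt{-19 + i \sqrt{21}}$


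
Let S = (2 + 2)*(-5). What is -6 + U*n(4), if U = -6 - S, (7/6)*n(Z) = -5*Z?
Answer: -246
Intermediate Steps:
S = -20 (S = 4*(-5) = -20)
n(Z) = -30*Z/7 (n(Z) = 6*(-5*Z)/7 = -30*Z/7)
U = 14 (U = -6 - 1*(-20) = -6 + 20 = 14)
-6 + U*n(4) = -6 + 14*(-30/7*4) = -6 + 14*(-120/7) = -6 - 240 = -246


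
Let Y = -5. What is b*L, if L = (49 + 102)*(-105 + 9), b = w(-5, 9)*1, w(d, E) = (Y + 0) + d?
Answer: 144960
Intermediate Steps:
w(d, E) = -5 + d (w(d, E) = (-5 + 0) + d = -5 + d)
b = -10 (b = (-5 - 5)*1 = -10*1 = -10)
L = -14496 (L = 151*(-96) = -14496)
b*L = -10*(-14496) = 144960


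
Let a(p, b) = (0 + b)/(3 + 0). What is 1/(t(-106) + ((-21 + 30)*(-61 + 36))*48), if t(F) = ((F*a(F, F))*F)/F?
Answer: -3/21164 ≈ -0.00014175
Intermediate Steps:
a(p, b) = b/3
t(F) = F**2/3 (t(F) = ((F*(F/3))*F)/F = ((F**2/3)*F)/F = (F**3/3)/F = F**2/3)
1/(t(-106) + ((-21 + 30)*(-61 + 36))*48) = 1/((1/3)*(-106)**2 + ((-21 + 30)*(-61 + 36))*48) = 1/((1/3)*11236 + (9*(-25))*48) = 1/(11236/3 - 225*48) = 1/(11236/3 - 10800) = 1/(-21164/3) = -3/21164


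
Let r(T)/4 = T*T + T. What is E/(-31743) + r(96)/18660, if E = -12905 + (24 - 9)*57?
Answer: 117268022/49360365 ≈ 2.3758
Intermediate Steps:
r(T) = 4*T + 4*T² (r(T) = 4*(T*T + T) = 4*(T² + T) = 4*(T + T²) = 4*T + 4*T²)
E = -12050 (E = -12905 + 15*57 = -12905 + 855 = -12050)
E/(-31743) + r(96)/18660 = -12050/(-31743) + (4*96*(1 + 96))/18660 = -12050*(-1/31743) + (4*96*97)*(1/18660) = 12050/31743 + 37248*(1/18660) = 12050/31743 + 3104/1555 = 117268022/49360365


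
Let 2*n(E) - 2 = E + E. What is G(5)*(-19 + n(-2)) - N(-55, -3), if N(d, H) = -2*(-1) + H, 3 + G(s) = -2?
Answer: 101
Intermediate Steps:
G(s) = -5 (G(s) = -3 - 2 = -5)
n(E) = 1 + E (n(E) = 1 + (E + E)/2 = 1 + (2*E)/2 = 1 + E)
N(d, H) = 2 + H
G(5)*(-19 + n(-2)) - N(-55, -3) = -5*(-19 + (1 - 2)) - (2 - 3) = -5*(-19 - 1) - 1*(-1) = -5*(-20) + 1 = 100 + 1 = 101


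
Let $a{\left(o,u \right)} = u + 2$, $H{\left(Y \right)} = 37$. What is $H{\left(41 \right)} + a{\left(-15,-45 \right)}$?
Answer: $-6$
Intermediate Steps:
$a{\left(o,u \right)} = 2 + u$
$H{\left(41 \right)} + a{\left(-15,-45 \right)} = 37 + \left(2 - 45\right) = 37 - 43 = -6$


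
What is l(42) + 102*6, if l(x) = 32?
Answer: 644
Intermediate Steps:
l(42) + 102*6 = 32 + 102*6 = 32 + 612 = 644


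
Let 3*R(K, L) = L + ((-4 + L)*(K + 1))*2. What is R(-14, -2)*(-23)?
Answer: -3542/3 ≈ -1180.7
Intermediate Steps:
R(K, L) = L/3 + 2*(1 + K)*(-4 + L)/3 (R(K, L) = (L + ((-4 + L)*(K + 1))*2)/3 = (L + ((-4 + L)*(1 + K))*2)/3 = (L + ((1 + K)*(-4 + L))*2)/3 = (L + 2*(1 + K)*(-4 + L))/3 = L/3 + 2*(1 + K)*(-4 + L)/3)
R(-14, -2)*(-23) = (-8/3 - 2 - 8/3*(-14) + (2/3)*(-14)*(-2))*(-23) = (-8/3 - 2 + 112/3 + 56/3)*(-23) = (154/3)*(-23) = -3542/3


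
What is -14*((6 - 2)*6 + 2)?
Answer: -364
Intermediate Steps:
-14*((6 - 2)*6 + 2) = -14*(4*6 + 2) = -14*(24 + 2) = -14*26 = -364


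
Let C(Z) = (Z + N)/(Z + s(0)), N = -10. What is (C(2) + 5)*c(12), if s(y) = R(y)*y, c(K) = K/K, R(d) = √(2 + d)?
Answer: 1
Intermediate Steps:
c(K) = 1
s(y) = y*√(2 + y) (s(y) = √(2 + y)*y = y*√(2 + y))
C(Z) = (-10 + Z)/Z (C(Z) = (Z - 10)/(Z + 0*√(2 + 0)) = (-10 + Z)/(Z + 0*√2) = (-10 + Z)/(Z + 0) = (-10 + Z)/Z)
(C(2) + 5)*c(12) = ((-10 + 2)/2 + 5)*1 = ((½)*(-8) + 5)*1 = (-4 + 5)*1 = 1*1 = 1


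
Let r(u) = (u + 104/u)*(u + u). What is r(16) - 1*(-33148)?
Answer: 33868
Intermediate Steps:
r(u) = 2*u*(u + 104/u) (r(u) = (u + 104/u)*(2*u) = 2*u*(u + 104/u))
r(16) - 1*(-33148) = (208 + 2*16²) - 1*(-33148) = (208 + 2*256) + 33148 = (208 + 512) + 33148 = 720 + 33148 = 33868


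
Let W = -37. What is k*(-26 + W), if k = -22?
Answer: 1386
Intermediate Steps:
k*(-26 + W) = -22*(-26 - 37) = -22*(-63) = 1386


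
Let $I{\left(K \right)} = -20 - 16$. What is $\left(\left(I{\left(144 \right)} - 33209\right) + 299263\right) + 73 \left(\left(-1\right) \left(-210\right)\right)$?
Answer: $281348$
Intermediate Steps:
$I{\left(K \right)} = -36$ ($I{\left(K \right)} = -20 - 16 = -36$)
$\left(\left(I{\left(144 \right)} - 33209\right) + 299263\right) + 73 \left(\left(-1\right) \left(-210\right)\right) = \left(\left(-36 - 33209\right) + 299263\right) + 73 \left(\left(-1\right) \left(-210\right)\right) = \left(\left(-36 - 33209\right) + 299263\right) + 73 \cdot 210 = \left(-33245 + 299263\right) + 15330 = 266018 + 15330 = 281348$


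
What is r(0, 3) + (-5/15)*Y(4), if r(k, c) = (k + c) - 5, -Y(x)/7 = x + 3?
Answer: 43/3 ≈ 14.333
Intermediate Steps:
Y(x) = -21 - 7*x (Y(x) = -7*(x + 3) = -7*(3 + x) = -21 - 7*x)
r(k, c) = -5 + c + k (r(k, c) = (c + k) - 5 = -5 + c + k)
r(0, 3) + (-5/15)*Y(4) = (-5 + 3 + 0) + (-5/15)*(-21 - 7*4) = -2 + (-5*1/15)*(-21 - 28) = -2 - ⅓*(-49) = -2 + 49/3 = 43/3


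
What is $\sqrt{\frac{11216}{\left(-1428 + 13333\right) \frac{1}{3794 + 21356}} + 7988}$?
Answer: $\frac{2 \sqrt{44903224237}}{2381} \approx 178.0$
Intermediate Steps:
$\sqrt{\frac{11216}{\left(-1428 + 13333\right) \frac{1}{3794 + 21356}} + 7988} = \sqrt{\frac{11216}{11905 \cdot \frac{1}{25150}} + 7988} = \sqrt{\frac{11216}{\frac{2381}{5030}} + 7988} = \sqrt{11216 \cdot \frac{5030}{2381} + 7988} = \sqrt{\frac{56416480}{2381} + 7988} = \sqrt{\frac{75435908}{2381}} = \frac{2 \sqrt{44903224237}}{2381}$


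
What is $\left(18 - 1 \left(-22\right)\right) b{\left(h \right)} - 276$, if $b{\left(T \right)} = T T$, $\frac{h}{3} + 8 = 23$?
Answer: $80724$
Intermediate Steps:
$h = 45$ ($h = -24 + 3 \cdot 23 = -24 + 69 = 45$)
$b{\left(T \right)} = T^{2}$
$\left(18 - 1 \left(-22\right)\right) b{\left(h \right)} - 276 = \left(18 - 1 \left(-22\right)\right) 45^{2} - 276 = \left(18 - -22\right) 2025 - 276 = \left(18 + 22\right) 2025 - 276 = 40 \cdot 2025 - 276 = 81000 - 276 = 80724$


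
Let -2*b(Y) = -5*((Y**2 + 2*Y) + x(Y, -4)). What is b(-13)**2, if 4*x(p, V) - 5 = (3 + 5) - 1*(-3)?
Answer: 540225/4 ≈ 1.3506e+5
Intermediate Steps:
x(p, V) = 4 (x(p, V) = 5/4 + ((3 + 5) - 1*(-3))/4 = 5/4 + (8 + 3)/4 = 5/4 + (1/4)*11 = 5/4 + 11/4 = 4)
b(Y) = 10 + 5*Y + 5*Y**2/2 (b(Y) = -(-5)*((Y**2 + 2*Y) + 4)/2 = -(-5)*(4 + Y**2 + 2*Y)/2 = -(-20 - 10*Y - 5*Y**2)/2 = 10 + 5*Y + 5*Y**2/2)
b(-13)**2 = (10 + 5*(-13) + (5/2)*(-13)**2)**2 = (10 - 65 + (5/2)*169)**2 = (10 - 65 + 845/2)**2 = (735/2)**2 = 540225/4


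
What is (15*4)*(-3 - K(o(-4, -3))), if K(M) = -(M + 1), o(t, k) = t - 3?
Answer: -540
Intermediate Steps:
o(t, k) = -3 + t
K(M) = -1 - M (K(M) = -(1 + M) = -1 - M)
(15*4)*(-3 - K(o(-4, -3))) = (15*4)*(-3 - (-1 - (-3 - 4))) = 60*(-3 - (-1 - 1*(-7))) = 60*(-3 - (-1 + 7)) = 60*(-3 - 1*6) = 60*(-3 - 6) = 60*(-9) = -540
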